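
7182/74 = 3591/37 = 97.05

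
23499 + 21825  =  45324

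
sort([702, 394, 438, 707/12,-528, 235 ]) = [  -  528, 707/12, 235,394, 438, 702 ] 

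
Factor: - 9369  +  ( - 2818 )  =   - 12187 =- 7^1 * 1741^1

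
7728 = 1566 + 6162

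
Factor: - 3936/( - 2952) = 2^2*3^( - 1 ) = 4/3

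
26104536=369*70744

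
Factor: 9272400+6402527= 15674927^1=15674927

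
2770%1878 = 892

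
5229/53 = 98 + 35/53 = 98.66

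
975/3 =325 = 325.00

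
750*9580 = 7185000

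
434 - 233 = 201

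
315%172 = 143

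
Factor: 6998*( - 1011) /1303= - 2^1*3^1*337^1*1303^( - 1 )*3499^1 = - 7074978/1303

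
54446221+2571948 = 57018169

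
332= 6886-6554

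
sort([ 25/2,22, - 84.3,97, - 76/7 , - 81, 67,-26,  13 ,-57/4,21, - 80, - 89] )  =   [ - 89, - 84.3, - 81, - 80, - 26, - 57/4,-76/7,25/2 , 13, 21, 22,67, 97] 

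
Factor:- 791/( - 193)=7^1*113^1*193^( - 1)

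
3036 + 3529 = 6565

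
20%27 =20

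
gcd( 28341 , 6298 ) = 3149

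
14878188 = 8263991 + 6614197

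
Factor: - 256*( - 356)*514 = 2^11 * 89^1*257^1 = 46843904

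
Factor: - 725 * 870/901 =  - 630750/901 = - 2^1 * 3^1*5^3*17^( - 1) * 29^2*53^( - 1) 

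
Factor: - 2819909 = - 17^1*165877^1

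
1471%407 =250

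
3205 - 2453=752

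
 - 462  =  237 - 699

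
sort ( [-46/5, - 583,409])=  [ - 583, - 46/5,  409]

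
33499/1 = 33499 = 33499.00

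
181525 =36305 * 5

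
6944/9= 771 + 5/9 = 771.56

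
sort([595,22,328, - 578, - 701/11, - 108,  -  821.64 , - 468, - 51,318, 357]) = [ - 821.64 , - 578 , - 468, - 108,-701/11, - 51,22, 318 , 328, 357, 595 ]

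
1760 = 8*220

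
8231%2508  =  707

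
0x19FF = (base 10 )6655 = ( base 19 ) i85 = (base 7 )25255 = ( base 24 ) bd7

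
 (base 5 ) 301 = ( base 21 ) 3d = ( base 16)4c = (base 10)76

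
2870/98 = 29  +  2/7 = 29.29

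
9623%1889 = 178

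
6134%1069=789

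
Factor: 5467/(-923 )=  - 7^1 * 11^1*13^(-1) = - 77/13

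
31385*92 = 2887420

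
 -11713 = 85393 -97106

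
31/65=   31/65 = 0.48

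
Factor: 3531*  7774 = 2^1*3^1*11^1*13^2*23^1* 107^1 = 27449994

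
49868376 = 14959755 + 34908621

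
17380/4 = 4345  =  4345.00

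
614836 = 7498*82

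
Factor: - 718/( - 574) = 359/287 = 7^(-1 ) * 41^( - 1)*359^1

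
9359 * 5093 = 47665387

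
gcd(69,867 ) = 3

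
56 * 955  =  53480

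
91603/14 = 91603/14 = 6543.07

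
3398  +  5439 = 8837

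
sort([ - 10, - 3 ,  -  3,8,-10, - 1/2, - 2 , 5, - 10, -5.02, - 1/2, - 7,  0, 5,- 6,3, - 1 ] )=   [ - 10, -10, - 10, - 7 , - 6,  -  5.02, - 3,-3, - 2,-1, - 1/2, - 1/2,0,3,5,5,  8 ] 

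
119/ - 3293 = -1+3174/3293 = -  0.04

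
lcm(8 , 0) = 0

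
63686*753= 47955558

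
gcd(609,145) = 29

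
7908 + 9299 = 17207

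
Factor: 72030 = 2^1*3^1*5^1*7^4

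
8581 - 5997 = 2584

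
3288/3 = 1096 = 1096.00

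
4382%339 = 314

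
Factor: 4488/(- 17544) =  - 11^1*43^( - 1 ) = - 11/43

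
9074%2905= 359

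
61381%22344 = 16693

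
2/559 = 2/559 = 0.00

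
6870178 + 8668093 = 15538271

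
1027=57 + 970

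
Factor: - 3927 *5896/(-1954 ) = 11576796/977 = 2^2*3^1*7^1*11^2*17^1*67^1* 977^ (-1)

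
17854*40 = 714160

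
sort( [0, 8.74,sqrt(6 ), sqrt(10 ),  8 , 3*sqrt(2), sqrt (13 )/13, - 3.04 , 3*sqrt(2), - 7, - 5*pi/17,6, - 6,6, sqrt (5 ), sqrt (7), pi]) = [ - 7, - 6,  -  3.04, - 5*pi/17, 0, sqrt(13 )/13, sqrt (5),sqrt( 6 ), sqrt ( 7 ),pi,  sqrt( 10 ), 3*sqrt( 2 ),3*sqrt ( 2),6,6, 8, 8.74]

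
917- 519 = 398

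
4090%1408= 1274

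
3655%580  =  175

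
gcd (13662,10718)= 46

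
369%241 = 128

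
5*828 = 4140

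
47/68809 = 47/68809 = 0.00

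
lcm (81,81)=81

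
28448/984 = 3556/123 = 28.91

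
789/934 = 789/934 = 0.84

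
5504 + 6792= 12296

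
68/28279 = 68/28279 = 0.00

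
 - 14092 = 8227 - 22319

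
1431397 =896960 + 534437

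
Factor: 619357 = 661^1*937^1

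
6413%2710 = 993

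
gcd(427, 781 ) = 1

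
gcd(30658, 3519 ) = 1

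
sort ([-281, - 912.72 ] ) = [ - 912.72, - 281]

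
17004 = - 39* (-436) 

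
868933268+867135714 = 1736068982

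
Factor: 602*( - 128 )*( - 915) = 2^8*3^1*5^1*7^1*43^1 * 61^1 = 70506240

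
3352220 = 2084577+1267643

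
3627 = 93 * 39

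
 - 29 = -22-7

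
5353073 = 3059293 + 2293780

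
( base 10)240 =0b11110000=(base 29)88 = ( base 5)1430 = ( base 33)79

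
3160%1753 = 1407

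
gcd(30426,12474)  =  66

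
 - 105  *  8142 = -854910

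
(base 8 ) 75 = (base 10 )61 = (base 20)31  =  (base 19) 34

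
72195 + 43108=115303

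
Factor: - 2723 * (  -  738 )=2^1 * 3^2*7^1*41^1 * 389^1= 2009574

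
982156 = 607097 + 375059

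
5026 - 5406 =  - 380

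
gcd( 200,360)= 40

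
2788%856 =220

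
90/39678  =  15/6613 = 0.00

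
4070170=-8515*(- 478)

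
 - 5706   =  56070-61776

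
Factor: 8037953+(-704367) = 7333586 = 2^1*13^3*1669^1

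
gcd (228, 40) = 4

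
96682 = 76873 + 19809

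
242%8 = 2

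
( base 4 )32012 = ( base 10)902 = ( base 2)1110000110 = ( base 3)1020102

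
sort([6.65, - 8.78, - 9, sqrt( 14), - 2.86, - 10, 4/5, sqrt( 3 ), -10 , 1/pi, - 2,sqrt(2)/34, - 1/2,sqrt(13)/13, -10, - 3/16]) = [ - 10,-10, - 10, - 9, - 8.78,  -  2.86, - 2, - 1/2,-3/16,sqrt( 2)/34, sqrt( 13 )/13 , 1/pi, 4/5 , sqrt(3 ), sqrt( 14 ), 6.65] 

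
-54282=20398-74680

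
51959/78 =51959/78= 666.14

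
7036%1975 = 1111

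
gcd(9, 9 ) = 9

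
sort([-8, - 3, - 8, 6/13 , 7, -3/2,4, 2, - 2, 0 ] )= [ - 8,  -  8,  -  3, - 2, - 3/2, 0, 6/13, 2,4,7 ] 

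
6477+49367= 55844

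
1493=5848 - 4355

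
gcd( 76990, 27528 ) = 2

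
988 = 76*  13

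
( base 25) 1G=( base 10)41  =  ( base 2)101001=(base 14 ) 2D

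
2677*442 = 1183234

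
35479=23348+12131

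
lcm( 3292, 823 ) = 3292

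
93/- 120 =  - 1 + 9/40 = - 0.78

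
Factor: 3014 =2^1*11^1 * 137^1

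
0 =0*14070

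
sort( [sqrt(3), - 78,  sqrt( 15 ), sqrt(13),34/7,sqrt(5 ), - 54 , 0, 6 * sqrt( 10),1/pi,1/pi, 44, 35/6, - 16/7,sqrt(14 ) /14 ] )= [ - 78, - 54,-16/7,0 , sqrt(14 )/14,1/pi,  1/pi , sqrt( 3 ),sqrt( 5 ), sqrt(13),sqrt( 15),34/7, 35/6,6*sqrt( 10),44 ]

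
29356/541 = 29356/541= 54.26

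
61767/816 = 75 + 189/272=75.69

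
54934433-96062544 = -41128111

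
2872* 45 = 129240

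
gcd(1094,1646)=2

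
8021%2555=356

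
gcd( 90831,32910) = 3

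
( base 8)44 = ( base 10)36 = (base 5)121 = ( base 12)30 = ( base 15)26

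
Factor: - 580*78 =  - 2^3*3^1*5^1 * 13^1*29^1 = -45240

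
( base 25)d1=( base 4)11012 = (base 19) h3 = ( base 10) 326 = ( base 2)101000110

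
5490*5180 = 28438200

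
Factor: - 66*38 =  - 2^2 *3^1*11^1*19^1= -2508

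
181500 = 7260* 25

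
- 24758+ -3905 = -28663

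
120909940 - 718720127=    - 597810187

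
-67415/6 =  - 67415/6 = - 11235.83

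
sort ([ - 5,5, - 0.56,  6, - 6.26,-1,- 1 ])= [-6.26,-5, - 1, - 1, - 0.56, 5,6] 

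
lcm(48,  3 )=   48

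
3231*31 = 100161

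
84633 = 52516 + 32117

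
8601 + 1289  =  9890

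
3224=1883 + 1341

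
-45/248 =-1 + 203/248 = -  0.18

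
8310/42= 197 + 6/7 = 197.86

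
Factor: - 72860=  - 2^2*5^1*3643^1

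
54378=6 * 9063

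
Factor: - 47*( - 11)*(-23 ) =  - 11^1* 23^1*47^1=-11891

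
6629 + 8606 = 15235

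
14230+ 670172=684402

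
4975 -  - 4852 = 9827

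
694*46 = 31924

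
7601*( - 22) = -167222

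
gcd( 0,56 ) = 56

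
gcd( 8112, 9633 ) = 507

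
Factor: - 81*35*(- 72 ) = 204120= 2^3*3^6*5^1*7^1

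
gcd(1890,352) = 2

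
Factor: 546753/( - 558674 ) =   -  2^( - 1 )*3^1*59^1*3089^1*279337^( - 1) 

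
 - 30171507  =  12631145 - 42802652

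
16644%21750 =16644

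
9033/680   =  9033/680 = 13.28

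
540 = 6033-5493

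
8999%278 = 103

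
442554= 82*5397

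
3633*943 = 3425919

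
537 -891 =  -354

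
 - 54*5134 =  - 277236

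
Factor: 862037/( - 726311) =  -11^1*223^ (-1)*3257^ ( - 1) * 78367^1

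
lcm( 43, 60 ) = 2580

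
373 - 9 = 364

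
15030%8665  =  6365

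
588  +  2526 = 3114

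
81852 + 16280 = 98132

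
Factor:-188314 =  - 2^1 * 7^1*13451^1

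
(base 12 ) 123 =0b10101011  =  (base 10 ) 171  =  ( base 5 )1141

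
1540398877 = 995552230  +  544846647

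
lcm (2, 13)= 26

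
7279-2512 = 4767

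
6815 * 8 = 54520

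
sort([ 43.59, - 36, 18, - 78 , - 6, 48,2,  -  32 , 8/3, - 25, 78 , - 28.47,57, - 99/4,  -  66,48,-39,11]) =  [-78 , - 66,- 39, -36, - 32, - 28.47, - 25 , - 99/4, - 6, 2, 8/3,  11,18, 43.59, 48, 48, 57,78 ]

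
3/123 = 1/41  =  0.02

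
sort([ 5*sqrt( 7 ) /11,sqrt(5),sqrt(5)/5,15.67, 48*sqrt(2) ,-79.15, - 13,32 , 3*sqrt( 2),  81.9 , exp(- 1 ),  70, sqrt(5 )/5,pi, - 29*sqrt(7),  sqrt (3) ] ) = [ - 79.15, - 29  *sqrt ( 7),-13, exp( - 1 ),sqrt ( 5 )/5,  sqrt (5) /5, 5*sqrt( 7 )/11, sqrt( 3 ), sqrt(5 ), pi, 3*sqrt( 2 ),15.67 , 32,48*sqrt( 2),70, 81.9 ]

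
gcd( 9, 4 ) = 1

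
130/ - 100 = - 2 + 7/10 = - 1.30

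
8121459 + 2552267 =10673726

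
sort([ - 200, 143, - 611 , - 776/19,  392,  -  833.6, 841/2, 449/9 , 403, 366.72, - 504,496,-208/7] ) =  [ - 833.6, - 611,-504, - 200,-776/19 , - 208/7,449/9, 143, 366.72, 392, 403, 841/2,496]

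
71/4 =17  +  3/4 = 17.75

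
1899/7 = 271 + 2/7 = 271.29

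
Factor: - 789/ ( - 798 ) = 263/266 = 2^ ( - 1 )* 7^ (-1)*19^( - 1)*263^1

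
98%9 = 8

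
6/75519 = 2/25173 = 0.00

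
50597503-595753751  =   - 545156248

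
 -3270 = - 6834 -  - 3564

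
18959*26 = 492934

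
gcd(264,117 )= 3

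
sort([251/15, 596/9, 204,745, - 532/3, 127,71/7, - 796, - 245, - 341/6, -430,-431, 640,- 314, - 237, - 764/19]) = [ - 796, - 431, - 430, - 314,- 245, - 237, - 532/3, - 341/6,  -  764/19, 71/7 , 251/15, 596/9, 127,204,640, 745]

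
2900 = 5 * 580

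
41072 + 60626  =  101698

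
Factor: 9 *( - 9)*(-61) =3^4*61^1=4941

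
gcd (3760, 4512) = 752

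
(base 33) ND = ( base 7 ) 2152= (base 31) os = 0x304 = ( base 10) 772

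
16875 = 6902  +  9973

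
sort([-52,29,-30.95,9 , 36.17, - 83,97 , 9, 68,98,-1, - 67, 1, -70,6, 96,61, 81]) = [ - 83 ,-70, - 67 ,  -  52,-30.95, - 1, 1,6, 9, 9 , 29, 36.17,  61, 68, 81, 96,97, 98]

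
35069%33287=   1782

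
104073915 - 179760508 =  - 75686593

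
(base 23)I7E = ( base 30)an7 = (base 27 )d84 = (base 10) 9697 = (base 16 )25e1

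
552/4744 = 69/593 = 0.12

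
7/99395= 7/99395 = 0.00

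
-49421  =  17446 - 66867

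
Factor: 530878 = 2^1*43^1*6173^1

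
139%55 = 29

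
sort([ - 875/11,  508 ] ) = [-875/11, 508 ] 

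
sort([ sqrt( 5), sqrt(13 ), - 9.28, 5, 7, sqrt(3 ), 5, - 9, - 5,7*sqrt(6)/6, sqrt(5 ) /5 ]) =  [ - 9.28,  -  9,-5, sqrt (5) /5,sqrt( 3),sqrt(5 ), 7*sqrt (6 )/6, sqrt(13 ) , 5,5,7]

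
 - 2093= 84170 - 86263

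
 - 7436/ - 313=23+237/313 = 23.76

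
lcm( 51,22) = 1122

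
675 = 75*9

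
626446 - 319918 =306528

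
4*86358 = 345432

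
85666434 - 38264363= 47402071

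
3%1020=3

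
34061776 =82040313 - 47978537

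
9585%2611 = 1752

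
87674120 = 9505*9224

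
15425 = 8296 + 7129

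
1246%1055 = 191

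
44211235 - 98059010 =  - 53847775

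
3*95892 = 287676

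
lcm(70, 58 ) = 2030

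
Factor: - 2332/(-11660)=1/5  =  5^( - 1 ) 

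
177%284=177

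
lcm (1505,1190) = 51170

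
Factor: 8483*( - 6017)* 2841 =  - 145010921451 =-3^1*11^1 * 17^1*499^1*547^1*  947^1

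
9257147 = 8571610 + 685537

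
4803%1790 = 1223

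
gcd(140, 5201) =7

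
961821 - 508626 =453195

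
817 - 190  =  627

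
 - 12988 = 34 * ( - 382)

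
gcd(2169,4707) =9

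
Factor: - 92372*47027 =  - 2^2*7^1*31^1*37^1*41^1* 3299^1 = -4343978044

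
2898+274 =3172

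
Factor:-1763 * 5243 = -7^2*41^1*43^1*107^1 = - 9243409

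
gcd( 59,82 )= 1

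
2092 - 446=1646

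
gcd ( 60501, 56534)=1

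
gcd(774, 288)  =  18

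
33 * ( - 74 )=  - 2442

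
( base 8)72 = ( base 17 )37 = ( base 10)58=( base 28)22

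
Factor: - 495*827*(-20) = 8187300=2^2*3^2 * 5^2*11^1*827^1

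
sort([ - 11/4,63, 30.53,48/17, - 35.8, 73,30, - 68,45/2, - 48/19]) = [ - 68,  -  35.8, - 11/4, - 48/19,48/17,45/2 , 30,30.53,63 , 73 ] 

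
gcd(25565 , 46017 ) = 5113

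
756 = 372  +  384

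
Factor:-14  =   - 2^1*7^1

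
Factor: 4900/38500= 5^( - 1 )*7^1*11^( - 1 ) = 7/55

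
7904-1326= 6578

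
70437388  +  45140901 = 115578289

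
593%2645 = 593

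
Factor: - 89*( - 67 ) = 5963 = 67^1 * 89^1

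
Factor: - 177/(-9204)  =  2^ ( - 2 )*13^ ( - 1) =1/52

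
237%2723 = 237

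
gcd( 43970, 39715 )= 5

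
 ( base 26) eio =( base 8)23344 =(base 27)dhk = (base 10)9956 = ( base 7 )41012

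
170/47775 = 34/9555 = 0.00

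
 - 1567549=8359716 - 9927265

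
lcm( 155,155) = 155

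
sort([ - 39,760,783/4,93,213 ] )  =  [ -39, 93,783/4,213,760 ] 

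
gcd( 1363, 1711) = 29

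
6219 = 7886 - 1667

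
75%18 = 3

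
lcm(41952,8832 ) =167808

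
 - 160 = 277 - 437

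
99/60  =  1 + 13/20 = 1.65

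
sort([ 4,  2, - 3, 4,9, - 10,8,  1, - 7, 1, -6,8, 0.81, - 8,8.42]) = [ - 10, - 8, - 7,- 6, - 3, 0.81 , 1, 1, 2, 4, 4, 8, 8, 8.42, 9]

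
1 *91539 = 91539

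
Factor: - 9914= - 2^1*4957^1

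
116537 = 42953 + 73584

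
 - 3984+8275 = 4291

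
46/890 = 23/445  =  0.05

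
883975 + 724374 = 1608349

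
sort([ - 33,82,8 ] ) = [-33,8,82]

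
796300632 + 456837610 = 1253138242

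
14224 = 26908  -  12684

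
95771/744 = 128 + 539/744 = 128.72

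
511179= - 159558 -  -670737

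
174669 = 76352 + 98317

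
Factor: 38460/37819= 2^2*3^1*5^1 * 59^( - 1) = 60/59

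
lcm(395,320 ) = 25280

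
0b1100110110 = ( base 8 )1466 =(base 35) nh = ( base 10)822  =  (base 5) 11242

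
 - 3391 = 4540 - 7931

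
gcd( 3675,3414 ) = 3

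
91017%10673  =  5633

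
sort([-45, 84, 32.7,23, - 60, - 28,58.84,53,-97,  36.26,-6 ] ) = [ - 97, - 60, - 45, - 28, - 6,23,32.7,36.26, 53,58.84, 84]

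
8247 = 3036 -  - 5211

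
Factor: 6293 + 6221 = 2^1*6257^1 = 12514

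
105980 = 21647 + 84333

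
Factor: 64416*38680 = 2^8*3^1*5^1  *  11^1*61^1*967^1 = 2491610880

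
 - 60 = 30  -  90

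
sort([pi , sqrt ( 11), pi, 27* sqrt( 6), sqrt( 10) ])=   [pi, pi, sqrt( 10 ), sqrt( 11), 27*sqrt(6)] 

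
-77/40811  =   - 77/40811 = - 0.00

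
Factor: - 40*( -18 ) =2^4 * 3^2*5^1 = 720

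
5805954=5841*994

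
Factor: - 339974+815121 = 475147 =475147^1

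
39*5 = 195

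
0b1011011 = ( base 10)91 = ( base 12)77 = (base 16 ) 5B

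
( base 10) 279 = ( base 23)C3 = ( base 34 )87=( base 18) F9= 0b100010111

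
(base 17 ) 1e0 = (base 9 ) 645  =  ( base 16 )20f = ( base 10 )527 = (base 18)1B5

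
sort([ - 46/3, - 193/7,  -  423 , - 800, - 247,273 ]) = [ - 800, - 423, - 247,  -  193/7, -46/3,273 ] 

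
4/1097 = 4/1097 = 0.00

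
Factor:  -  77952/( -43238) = 2^6*3^1*7^1*13^( - 1)*29^1*1663^ ( - 1) = 38976/21619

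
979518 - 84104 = 895414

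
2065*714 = 1474410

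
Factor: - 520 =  -2^3*5^1*13^1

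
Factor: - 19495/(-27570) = 3899/5514 = 2^( - 1)*3^(-1)*7^1 *557^1*919^( -1 )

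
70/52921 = 70/52921 = 0.00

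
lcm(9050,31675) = 63350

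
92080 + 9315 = 101395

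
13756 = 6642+7114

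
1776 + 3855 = 5631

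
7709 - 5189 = 2520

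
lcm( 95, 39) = 3705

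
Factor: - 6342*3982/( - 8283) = 765268/251  =  2^2*7^1*151^1*181^1*251^(  -  1)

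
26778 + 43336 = 70114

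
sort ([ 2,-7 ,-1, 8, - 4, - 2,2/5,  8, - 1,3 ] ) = [ - 7, - 4, - 2, - 1, - 1, 2/5,2,3,8,8 ] 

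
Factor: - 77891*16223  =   - 1263625693  =  -  11^1*73^1*97^1*16223^1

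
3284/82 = 1642/41 = 40.05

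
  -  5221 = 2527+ -7748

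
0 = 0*( - 5769 ) 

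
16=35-19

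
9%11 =9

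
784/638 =392/319  =  1.23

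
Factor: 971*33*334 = 2^1*3^1*11^1*167^1*971^1 = 10702362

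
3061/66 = 3061/66 = 46.38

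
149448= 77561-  - 71887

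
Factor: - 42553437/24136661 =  - 3^1*157^1*167^1*541^1*24136661^( -1) 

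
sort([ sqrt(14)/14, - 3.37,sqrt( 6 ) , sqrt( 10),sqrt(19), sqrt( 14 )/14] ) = [- 3.37, sqrt( 14 ) /14,sqrt( 14 )/14, sqrt(6),sqrt( 10),sqrt( 19)]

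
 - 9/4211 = - 9/4211 = - 0.00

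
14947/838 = 17+701/838 = 17.84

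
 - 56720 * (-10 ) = 567200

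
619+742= 1361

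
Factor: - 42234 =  - 2^1*3^1* 7039^1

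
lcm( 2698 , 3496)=248216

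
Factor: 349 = 349^1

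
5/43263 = 5/43263 = 0.00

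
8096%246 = 224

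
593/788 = 593/788 = 0.75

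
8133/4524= 1+1203/1508 = 1.80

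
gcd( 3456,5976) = 72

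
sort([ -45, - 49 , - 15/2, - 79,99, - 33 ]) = [  -  79, - 49,-45,  -  33, - 15/2,99 ] 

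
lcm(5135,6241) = 405665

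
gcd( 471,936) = 3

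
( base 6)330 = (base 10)126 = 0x7E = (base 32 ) 3u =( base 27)4I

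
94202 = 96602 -2400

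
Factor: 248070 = 2^1*3^1*5^1*8269^1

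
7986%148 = 142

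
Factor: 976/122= 8 = 2^3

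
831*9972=8286732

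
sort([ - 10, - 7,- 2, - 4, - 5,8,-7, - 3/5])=[ - 10, - 7,  -  7, - 5, - 4, - 2, - 3/5,8]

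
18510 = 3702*5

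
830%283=264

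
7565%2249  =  818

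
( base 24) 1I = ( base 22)1k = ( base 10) 42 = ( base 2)101010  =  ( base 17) 28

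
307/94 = 3 + 25/94 = 3.27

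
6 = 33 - 27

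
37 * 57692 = 2134604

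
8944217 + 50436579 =59380796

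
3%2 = 1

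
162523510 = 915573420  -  753049910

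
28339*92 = 2607188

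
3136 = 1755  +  1381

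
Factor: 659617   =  7^1*17^1 * 23^1*241^1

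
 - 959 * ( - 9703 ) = 9305177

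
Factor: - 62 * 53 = - 3286 = -2^1*31^1*53^1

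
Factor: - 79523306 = -2^1*39761653^1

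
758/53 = 14 + 16/53 = 14.30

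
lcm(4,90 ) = 180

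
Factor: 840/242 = 420/121 = 2^2*3^1*5^1*7^1*11^( - 2 )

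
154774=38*4073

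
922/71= 12 + 70/71 = 12.99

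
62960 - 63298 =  - 338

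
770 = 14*55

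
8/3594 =4/1797  =  0.00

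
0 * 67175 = 0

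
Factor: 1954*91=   177814 = 2^1*7^1*13^1*977^1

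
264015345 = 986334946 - 722319601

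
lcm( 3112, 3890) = 15560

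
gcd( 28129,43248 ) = 1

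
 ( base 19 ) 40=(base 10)76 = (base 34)28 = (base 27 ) 2m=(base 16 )4c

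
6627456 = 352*18828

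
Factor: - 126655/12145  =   - 73/7 = - 7^( - 1)*73^1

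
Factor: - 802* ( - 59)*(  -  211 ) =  - 2^1*59^1*211^1*401^1 = -  9984098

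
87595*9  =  788355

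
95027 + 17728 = 112755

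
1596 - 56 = 1540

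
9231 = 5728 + 3503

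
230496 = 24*9604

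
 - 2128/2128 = - 1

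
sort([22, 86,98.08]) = [ 22, 86 , 98.08] 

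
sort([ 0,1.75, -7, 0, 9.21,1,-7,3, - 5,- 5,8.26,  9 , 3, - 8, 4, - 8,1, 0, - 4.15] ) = [ - 8 , - 8,-7, - 7, - 5, - 5, - 4.15,0,0,  0,1,1, 1.75,3,3,4,8.26, 9,  9.21]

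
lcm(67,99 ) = 6633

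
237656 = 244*974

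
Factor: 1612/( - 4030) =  - 2^1*5^( - 1)  =  - 2/5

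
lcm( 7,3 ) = 21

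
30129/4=7532+1/4  =  7532.25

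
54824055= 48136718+6687337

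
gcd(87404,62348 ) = 4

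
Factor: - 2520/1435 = - 72/41 = -  2^3*3^2*41^( - 1)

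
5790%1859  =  213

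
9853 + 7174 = 17027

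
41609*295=12274655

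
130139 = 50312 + 79827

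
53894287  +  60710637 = 114604924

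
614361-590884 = 23477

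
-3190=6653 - 9843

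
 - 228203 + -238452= - 466655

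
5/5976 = 5/5976 = 0.00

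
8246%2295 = 1361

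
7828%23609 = 7828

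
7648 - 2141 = 5507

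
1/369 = 1/369 = 0.00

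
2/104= 1/52 = 0.02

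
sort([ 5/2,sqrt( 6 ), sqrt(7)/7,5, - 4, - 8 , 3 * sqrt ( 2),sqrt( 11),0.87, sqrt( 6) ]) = [-8, - 4 , sqrt( 7)/7,0.87,  sqrt( 6), sqrt( 6 ),5/2,sqrt( 11), 3*sqrt(2),5 ] 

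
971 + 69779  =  70750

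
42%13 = 3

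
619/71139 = 619/71139=   0.01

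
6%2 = 0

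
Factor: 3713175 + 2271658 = 5984833=17^1*352049^1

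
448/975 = 448/975 = 0.46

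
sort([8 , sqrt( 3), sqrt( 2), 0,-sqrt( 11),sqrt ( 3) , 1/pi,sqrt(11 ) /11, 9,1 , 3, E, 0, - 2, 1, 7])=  [-sqrt(11 ), - 2, 0, 0,sqrt(11 ) /11, 1/pi , 1, 1,sqrt( 2), sqrt( 3), sqrt(3 ), E,3, 7,  8  ,  9 ] 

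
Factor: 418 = 2^1 *11^1*19^1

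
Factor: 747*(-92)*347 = -23847228 =- 2^2*3^2 * 23^1*83^1* 347^1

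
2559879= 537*4767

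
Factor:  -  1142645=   -  5^1*7^1* 32647^1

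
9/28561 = 9/28561  =  0.00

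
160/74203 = 160/74203 =0.00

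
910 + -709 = 201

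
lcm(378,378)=378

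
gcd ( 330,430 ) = 10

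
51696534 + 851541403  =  903237937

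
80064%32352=15360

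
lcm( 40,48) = 240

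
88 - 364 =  - 276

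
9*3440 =30960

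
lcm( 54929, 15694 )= 109858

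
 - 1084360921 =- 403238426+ - 681122495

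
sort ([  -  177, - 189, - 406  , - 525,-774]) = [  -  774, - 525, - 406, - 189, - 177 ] 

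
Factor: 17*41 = 697 = 17^1*41^1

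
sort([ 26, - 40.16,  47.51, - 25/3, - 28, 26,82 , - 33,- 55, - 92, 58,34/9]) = [-92,  -  55 , - 40.16, -33, - 28, - 25/3,34/9,26, 26, 47.51, 58,82] 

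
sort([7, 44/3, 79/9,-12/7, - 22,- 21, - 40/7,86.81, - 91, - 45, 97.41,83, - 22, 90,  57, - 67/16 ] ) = [ - 91 , - 45, - 22, - 22, - 21 ,  -  40/7, - 67/16, - 12/7,7,79/9,44/3, 57,83, 86.81, 90, 97.41]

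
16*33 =528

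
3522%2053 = 1469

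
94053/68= 94053/68 = 1383.13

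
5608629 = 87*64467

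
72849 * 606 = 44146494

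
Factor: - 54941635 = -5^1*7^1*19^1*82619^1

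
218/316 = 109/158 =0.69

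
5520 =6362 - 842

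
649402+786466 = 1435868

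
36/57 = 12/19 =0.63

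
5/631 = 5/631 = 0.01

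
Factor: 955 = 5^1*191^1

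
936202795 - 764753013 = 171449782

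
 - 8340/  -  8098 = 4170/4049 = 1.03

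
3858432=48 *80384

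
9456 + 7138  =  16594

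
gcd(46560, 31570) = 10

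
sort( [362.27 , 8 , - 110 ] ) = [ - 110,8,362.27 ] 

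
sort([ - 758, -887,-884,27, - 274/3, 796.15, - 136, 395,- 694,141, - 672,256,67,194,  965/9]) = [ - 887, - 884, - 758, - 694,-672, - 136, - 274/3, 27,67,965/9,141, 194, 256,395, 796.15 ]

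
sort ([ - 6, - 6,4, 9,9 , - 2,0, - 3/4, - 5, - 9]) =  [ - 9 , - 6,  -  6,- 5, - 2,  -  3/4,0,  4, 9,9 ]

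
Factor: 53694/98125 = 342/625= 2^1*3^2*5^( - 4)*19^1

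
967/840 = 1+127/840 = 1.15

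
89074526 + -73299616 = 15774910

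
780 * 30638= 23897640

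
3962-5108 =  - 1146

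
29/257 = 29/257 = 0.11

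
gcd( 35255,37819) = 641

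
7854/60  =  1309/10= 130.90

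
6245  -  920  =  5325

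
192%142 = 50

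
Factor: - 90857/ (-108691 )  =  11^( - 1 )*13^1*29^1*41^( - 1)  =  377/451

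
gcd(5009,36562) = 1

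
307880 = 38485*8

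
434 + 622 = 1056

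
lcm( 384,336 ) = 2688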